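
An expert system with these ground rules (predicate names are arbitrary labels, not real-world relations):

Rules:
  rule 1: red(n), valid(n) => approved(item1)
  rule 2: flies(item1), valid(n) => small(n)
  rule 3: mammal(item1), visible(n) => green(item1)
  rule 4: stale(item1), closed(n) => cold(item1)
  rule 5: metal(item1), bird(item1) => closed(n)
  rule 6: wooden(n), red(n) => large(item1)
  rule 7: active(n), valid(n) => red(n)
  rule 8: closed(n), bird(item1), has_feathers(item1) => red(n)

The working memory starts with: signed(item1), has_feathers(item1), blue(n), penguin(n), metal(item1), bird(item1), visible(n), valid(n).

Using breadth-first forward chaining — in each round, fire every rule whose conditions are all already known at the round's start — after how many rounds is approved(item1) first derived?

Round 1: rule 5 [metal(item1), bird(item1) => closed(n)]. Adds closed(n).
Round 2: rule 8 [closed(n), bird(item1), has_feathers(item1) => red(n)]. Adds red(n).
Round 3: rule 1 [red(n), valid(n) => approved(item1)]. Adds approved(item1).
approved(item1) first appears in round 3.

3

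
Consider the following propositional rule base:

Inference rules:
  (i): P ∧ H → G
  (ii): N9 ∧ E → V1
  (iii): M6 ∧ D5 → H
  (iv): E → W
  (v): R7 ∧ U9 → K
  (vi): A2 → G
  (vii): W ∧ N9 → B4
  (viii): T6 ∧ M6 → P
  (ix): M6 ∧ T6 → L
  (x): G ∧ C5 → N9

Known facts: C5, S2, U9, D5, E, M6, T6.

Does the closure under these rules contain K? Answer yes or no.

Round 1: (iii) [M6 ∧ D5 → H]; (iv) [E → W]; (viii) [T6 ∧ M6 → P]; (ix) [M6 ∧ T6 → L]. Adds H, W, P, L.
Round 2: (i) [P ∧ H → G]. Adds G.
Round 3: (x) [G ∧ C5 → N9]. Adds N9.
Round 4: (ii) [N9 ∧ E → V1]; (vii) [W ∧ N9 → B4]. Adds V1, B4.
Fixed point reached. K is concluded only by (v); (v) needs R7 (never derived).

no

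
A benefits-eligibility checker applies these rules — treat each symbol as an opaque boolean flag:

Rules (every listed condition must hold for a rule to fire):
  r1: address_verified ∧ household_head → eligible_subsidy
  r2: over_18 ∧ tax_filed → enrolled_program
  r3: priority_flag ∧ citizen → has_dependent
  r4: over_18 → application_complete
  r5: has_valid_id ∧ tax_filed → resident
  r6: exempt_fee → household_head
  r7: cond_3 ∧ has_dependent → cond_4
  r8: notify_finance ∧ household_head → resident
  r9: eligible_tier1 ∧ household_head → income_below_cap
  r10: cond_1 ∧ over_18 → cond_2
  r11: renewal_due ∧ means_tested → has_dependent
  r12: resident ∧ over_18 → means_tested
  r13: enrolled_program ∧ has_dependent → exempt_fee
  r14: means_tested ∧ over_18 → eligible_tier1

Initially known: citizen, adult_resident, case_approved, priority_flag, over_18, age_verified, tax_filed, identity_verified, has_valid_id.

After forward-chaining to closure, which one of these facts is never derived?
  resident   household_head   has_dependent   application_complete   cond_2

Round 1: r2 [over_18 ∧ tax_filed → enrolled_program]; r3 [priority_flag ∧ citizen → has_dependent]; r4 [over_18 → application_complete]; r5 [has_valid_id ∧ tax_filed → resident]. New: enrolled_program, has_dependent, application_complete, resident.
Round 2: r12 [resident ∧ over_18 → means_tested]; r13 [enrolled_program ∧ has_dependent → exempt_fee]. New: means_tested, exempt_fee.
Round 3: r6 [exempt_fee → household_head]; r14 [means_tested ∧ over_18 → eligible_tier1]. New: household_head, eligible_tier1.
Round 4: r9 [eligible_tier1 ∧ household_head → income_below_cap]. New: income_below_cap.
Derived: household_head (round 3), has_dependent (round 1), application_complete (round 1), resident (round 1). cond_2 never appears in any round.

cond_2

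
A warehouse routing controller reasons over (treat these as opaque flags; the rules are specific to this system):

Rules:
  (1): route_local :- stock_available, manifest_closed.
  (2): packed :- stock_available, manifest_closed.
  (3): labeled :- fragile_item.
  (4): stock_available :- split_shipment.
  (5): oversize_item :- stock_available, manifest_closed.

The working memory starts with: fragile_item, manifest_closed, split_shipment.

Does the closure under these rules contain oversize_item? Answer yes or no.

yes

Round 1 — (3), (4), derive labeled, stock_available.
Round 2 — (1), (2), (5), derive route_local, packed, oversize_item.
oversize_item appears in round 2, so it is derivable.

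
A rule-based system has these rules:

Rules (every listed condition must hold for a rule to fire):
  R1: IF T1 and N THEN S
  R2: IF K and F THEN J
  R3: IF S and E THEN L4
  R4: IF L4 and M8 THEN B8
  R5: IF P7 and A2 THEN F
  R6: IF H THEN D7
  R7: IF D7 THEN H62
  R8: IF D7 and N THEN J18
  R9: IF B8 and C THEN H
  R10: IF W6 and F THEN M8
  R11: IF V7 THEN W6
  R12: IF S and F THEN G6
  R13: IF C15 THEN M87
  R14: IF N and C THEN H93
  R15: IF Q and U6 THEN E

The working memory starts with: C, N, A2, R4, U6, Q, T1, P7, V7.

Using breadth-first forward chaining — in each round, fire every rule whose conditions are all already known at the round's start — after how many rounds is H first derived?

4

Round 1 fires R1, R5, R11, R14, R15, giving S, F, W6, H93, E.
Round 2 fires R3, R10, R12, giving L4, M8, G6.
Round 3 fires R4, giving B8.
Round 4 fires R9, giving H.
H first appears in round 4.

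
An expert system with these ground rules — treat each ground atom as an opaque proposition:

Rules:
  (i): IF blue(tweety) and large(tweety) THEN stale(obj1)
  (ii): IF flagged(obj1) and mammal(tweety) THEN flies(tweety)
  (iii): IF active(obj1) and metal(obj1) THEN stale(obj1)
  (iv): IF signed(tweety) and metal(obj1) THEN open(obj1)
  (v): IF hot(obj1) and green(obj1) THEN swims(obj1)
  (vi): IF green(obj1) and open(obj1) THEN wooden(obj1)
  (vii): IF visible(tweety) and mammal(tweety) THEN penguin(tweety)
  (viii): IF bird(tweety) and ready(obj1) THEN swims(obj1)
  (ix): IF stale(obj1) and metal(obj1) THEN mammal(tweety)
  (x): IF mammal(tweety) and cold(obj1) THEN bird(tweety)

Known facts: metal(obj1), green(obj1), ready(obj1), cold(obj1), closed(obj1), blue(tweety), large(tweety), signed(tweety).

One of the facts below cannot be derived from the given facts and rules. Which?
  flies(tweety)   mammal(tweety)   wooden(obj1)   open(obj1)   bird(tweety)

flies(tweety)

Round 1 — (i), (iv), derive stale(obj1), open(obj1).
Round 2 — (vi), (ix), derive wooden(obj1), mammal(tweety).
Round 3 — (x), derive bird(tweety).
Round 4 — (viii), derive swims(obj1).
Derived: mammal(tweety) (round 2), wooden(obj1) (round 2), bird(tweety) (round 3), open(obj1) (round 1). flies(tweety) never appears in any round.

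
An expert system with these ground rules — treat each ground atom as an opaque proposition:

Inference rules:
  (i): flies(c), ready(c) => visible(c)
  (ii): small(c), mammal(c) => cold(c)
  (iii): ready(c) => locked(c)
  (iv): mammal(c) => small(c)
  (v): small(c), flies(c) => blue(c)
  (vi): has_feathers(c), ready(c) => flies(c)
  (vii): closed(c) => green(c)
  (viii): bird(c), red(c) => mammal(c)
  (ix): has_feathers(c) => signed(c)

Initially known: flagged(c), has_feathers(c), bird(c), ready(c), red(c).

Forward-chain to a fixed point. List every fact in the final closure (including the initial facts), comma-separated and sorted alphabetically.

Round 1: (iii) [ready(c) => locked(c)]; (vi) [has_feathers(c), ready(c) => flies(c)]; (viii) [bird(c), red(c) => mammal(c)]; (ix) [has_feathers(c) => signed(c)]. New: locked(c), flies(c), mammal(c), signed(c).
Round 2: (i) [flies(c), ready(c) => visible(c)]; (iv) [mammal(c) => small(c)]. New: visible(c), small(c).
Round 3: (ii) [small(c), mammal(c) => cold(c)]; (v) [small(c), flies(c) => blue(c)]. New: cold(c), blue(c).

bird(c), blue(c), cold(c), flagged(c), flies(c), has_feathers(c), locked(c), mammal(c), ready(c), red(c), signed(c), small(c), visible(c)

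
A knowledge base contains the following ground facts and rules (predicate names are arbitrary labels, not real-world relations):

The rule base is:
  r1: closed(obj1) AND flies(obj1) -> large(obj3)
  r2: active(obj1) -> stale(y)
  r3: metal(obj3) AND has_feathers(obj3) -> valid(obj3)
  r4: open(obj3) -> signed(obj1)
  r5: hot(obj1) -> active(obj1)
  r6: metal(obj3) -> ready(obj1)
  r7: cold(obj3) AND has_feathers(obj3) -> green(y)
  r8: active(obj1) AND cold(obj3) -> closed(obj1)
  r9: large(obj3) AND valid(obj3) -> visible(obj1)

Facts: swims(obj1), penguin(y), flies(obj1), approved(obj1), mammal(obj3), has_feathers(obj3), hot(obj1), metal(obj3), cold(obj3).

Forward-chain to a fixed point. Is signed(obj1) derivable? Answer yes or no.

no

Round 1: r3 [metal(obj3) AND has_feathers(obj3) -> valid(obj3)]; r5 [hot(obj1) -> active(obj1)]; r6 [metal(obj3) -> ready(obj1)]; r7 [cold(obj3) AND has_feathers(obj3) -> green(y)]. Adds valid(obj3), active(obj1), ready(obj1), green(y).
Round 2: r2 [active(obj1) -> stale(y)]; r8 [active(obj1) AND cold(obj3) -> closed(obj1)]. Adds stale(y), closed(obj1).
Round 3: r1 [closed(obj1) AND flies(obj1) -> large(obj3)]. Adds large(obj3).
Round 4: r9 [large(obj3) AND valid(obj3) -> visible(obj1)]. Adds visible(obj1).
Fixed point reached. signed(obj1) is concluded only by r4; r4 needs open(obj3) (never derived).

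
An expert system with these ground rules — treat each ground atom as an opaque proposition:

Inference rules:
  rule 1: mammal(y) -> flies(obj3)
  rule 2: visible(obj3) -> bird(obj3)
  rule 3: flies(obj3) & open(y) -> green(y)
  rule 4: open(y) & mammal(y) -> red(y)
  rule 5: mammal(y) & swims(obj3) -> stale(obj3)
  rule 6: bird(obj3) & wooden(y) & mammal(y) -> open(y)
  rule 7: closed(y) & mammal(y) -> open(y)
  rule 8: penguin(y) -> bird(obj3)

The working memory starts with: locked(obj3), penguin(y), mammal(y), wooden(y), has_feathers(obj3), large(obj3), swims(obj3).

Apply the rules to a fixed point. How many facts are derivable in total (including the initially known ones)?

13

Round 1: rule 1 [mammal(y) -> flies(obj3)]; rule 5 [mammal(y) & swims(obj3) -> stale(obj3)]; rule 8 [penguin(y) -> bird(obj3)]. New: flies(obj3), stale(obj3), bird(obj3).
Round 2: rule 6 [bird(obj3) & wooden(y) & mammal(y) -> open(y)]. New: open(y).
Round 3: rule 3 [flies(obj3) & open(y) -> green(y)]; rule 4 [open(y) & mammal(y) -> red(y)]. New: green(y), red(y).
Closure: {bird(obj3), flies(obj3), green(y), has_feathers(obj3), large(obj3), locked(obj3), mammal(y), open(y), penguin(y), red(y), stale(obj3), swims(obj3), wooden(y)} — 13 facts.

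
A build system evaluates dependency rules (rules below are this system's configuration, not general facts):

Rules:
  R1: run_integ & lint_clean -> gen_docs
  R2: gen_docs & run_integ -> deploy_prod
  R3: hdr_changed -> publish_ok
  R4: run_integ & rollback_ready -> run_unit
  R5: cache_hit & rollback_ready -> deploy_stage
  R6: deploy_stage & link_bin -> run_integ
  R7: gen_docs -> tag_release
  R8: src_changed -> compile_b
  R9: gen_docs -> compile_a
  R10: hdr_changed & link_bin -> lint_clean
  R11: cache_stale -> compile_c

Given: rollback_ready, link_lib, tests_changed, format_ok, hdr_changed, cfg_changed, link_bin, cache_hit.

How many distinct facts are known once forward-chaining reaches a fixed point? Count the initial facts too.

17

Round 1: R3 [hdr_changed -> publish_ok]; R5 [cache_hit & rollback_ready -> deploy_stage]; R10 [hdr_changed & link_bin -> lint_clean]. Adds publish_ok, deploy_stage, lint_clean.
Round 2: R6 [deploy_stage & link_bin -> run_integ]. Adds run_integ.
Round 3: R1 [run_integ & lint_clean -> gen_docs]; R4 [run_integ & rollback_ready -> run_unit]. Adds gen_docs, run_unit.
Round 4: R2 [gen_docs & run_integ -> deploy_prod]; R7 [gen_docs -> tag_release]; R9 [gen_docs -> compile_a]. Adds deploy_prod, tag_release, compile_a.
Closure: {cache_hit, cfg_changed, compile_a, deploy_prod, deploy_stage, format_ok, gen_docs, hdr_changed, link_bin, link_lib, lint_clean, publish_ok, rollback_ready, run_integ, run_unit, tag_release, tests_changed} — 17 facts.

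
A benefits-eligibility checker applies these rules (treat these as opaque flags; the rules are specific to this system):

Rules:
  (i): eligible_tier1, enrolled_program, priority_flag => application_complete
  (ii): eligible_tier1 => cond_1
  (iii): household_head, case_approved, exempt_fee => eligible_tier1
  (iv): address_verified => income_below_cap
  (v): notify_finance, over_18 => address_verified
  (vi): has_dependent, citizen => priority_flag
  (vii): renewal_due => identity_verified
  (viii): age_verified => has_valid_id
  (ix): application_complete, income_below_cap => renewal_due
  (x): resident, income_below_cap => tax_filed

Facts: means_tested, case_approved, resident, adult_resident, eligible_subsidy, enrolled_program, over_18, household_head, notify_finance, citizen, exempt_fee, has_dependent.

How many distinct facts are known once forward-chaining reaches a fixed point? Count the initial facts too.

21

[1] (iii) [household_head, case_approved, exempt_fee => eligible_tier1]; (v) [notify_finance, over_18 => address_verified]; (vi) [has_dependent, citizen => priority_flag]. ⇒ new: eligible_tier1, address_verified, priority_flag.
[2] (i) [eligible_tier1, enrolled_program, priority_flag => application_complete]; (ii) [eligible_tier1 => cond_1]; (iv) [address_verified => income_below_cap]. ⇒ new: application_complete, cond_1, income_below_cap.
[3] (ix) [application_complete, income_below_cap => renewal_due]; (x) [resident, income_below_cap => tax_filed]. ⇒ new: renewal_due, tax_filed.
[4] (vii) [renewal_due => identity_verified]. ⇒ new: identity_verified.
Closure: {address_verified, adult_resident, application_complete, case_approved, citizen, cond_1, eligible_subsidy, eligible_tier1, enrolled_program, exempt_fee, has_dependent, household_head, identity_verified, income_below_cap, means_tested, notify_finance, over_18, priority_flag, renewal_due, resident, tax_filed} — 21 facts.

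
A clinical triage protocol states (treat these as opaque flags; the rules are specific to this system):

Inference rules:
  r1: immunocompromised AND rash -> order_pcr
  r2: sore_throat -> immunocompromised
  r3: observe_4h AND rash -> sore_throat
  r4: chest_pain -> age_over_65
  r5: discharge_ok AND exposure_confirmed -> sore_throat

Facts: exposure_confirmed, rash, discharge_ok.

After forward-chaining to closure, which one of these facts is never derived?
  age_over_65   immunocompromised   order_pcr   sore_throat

age_over_65

Round 1: r5 [discharge_ok AND exposure_confirmed -> sore_throat]. New: sore_throat.
Round 2: r2 [sore_throat -> immunocompromised]. New: immunocompromised.
Round 3: r1 [immunocompromised AND rash -> order_pcr]. New: order_pcr.
Derived: sore_throat (round 1), order_pcr (round 3), immunocompromised (round 2). age_over_65 never appears in any round.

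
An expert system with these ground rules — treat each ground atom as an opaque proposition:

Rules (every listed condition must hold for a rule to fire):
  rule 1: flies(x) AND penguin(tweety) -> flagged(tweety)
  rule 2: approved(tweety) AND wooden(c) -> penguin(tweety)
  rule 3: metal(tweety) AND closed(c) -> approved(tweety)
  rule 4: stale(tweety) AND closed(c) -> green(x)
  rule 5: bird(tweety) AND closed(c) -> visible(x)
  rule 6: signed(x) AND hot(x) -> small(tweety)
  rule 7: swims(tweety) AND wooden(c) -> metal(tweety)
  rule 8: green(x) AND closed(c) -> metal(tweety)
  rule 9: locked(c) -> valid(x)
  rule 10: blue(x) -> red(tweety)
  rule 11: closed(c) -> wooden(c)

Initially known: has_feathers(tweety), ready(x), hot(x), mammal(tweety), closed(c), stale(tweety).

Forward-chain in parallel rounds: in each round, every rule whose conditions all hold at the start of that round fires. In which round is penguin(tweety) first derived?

[1] rule 4 [stale(tweety) AND closed(c) -> green(x)]; rule 11 [closed(c) -> wooden(c)]. ⇒ new: green(x), wooden(c).
[2] rule 8 [green(x) AND closed(c) -> metal(tweety)]. ⇒ new: metal(tweety).
[3] rule 3 [metal(tweety) AND closed(c) -> approved(tweety)]. ⇒ new: approved(tweety).
[4] rule 2 [approved(tweety) AND wooden(c) -> penguin(tweety)]. ⇒ new: penguin(tweety).
penguin(tweety) first appears in round 4.

4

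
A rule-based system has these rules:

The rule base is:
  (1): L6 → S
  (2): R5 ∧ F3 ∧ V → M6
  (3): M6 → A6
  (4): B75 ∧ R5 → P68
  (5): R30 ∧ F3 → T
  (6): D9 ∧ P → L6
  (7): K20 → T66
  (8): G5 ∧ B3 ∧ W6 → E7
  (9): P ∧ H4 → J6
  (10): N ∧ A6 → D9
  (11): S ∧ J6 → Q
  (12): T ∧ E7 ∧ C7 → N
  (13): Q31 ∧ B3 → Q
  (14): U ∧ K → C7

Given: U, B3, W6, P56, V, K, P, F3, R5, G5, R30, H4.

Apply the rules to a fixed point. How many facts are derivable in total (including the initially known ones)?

Round 1 fires (2), (5), (8), (9), (14), giving M6, T, E7, J6, C7.
Round 2 fires (3), (12), giving A6, N.
Round 3 fires (10), giving D9.
Round 4 fires (6), giving L6.
Round 5 fires (1), giving S.
Round 6 fires (11), giving Q.
Closure: {A6, B3, C7, D9, E7, F3, G5, H4, J6, K, L6, M6, N, P, P56, Q, R30, R5, S, T, U, V, W6} — 23 facts.

23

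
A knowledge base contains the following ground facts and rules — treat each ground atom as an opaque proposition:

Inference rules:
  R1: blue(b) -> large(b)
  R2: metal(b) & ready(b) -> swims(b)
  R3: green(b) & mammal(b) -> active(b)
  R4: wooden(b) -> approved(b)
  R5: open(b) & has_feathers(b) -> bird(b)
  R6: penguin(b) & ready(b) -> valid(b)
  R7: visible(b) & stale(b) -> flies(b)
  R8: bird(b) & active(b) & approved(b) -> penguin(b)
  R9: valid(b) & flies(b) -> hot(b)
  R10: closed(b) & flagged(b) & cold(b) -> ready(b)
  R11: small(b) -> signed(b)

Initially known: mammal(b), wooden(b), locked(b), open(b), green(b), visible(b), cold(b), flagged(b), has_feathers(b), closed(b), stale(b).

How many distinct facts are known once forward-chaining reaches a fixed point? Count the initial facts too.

19

[1] R3 [green(b) & mammal(b) -> active(b)]; R4 [wooden(b) -> approved(b)]; R5 [open(b) & has_feathers(b) -> bird(b)]; R7 [visible(b) & stale(b) -> flies(b)]; R10 [closed(b) & flagged(b) & cold(b) -> ready(b)]. ⇒ new: active(b), approved(b), bird(b), flies(b), ready(b).
[2] R8 [bird(b) & active(b) & approved(b) -> penguin(b)]. ⇒ new: penguin(b).
[3] R6 [penguin(b) & ready(b) -> valid(b)]. ⇒ new: valid(b).
[4] R9 [valid(b) & flies(b) -> hot(b)]. ⇒ new: hot(b).
Closure: {active(b), approved(b), bird(b), closed(b), cold(b), flagged(b), flies(b), green(b), has_feathers(b), hot(b), locked(b), mammal(b), open(b), penguin(b), ready(b), stale(b), valid(b), visible(b), wooden(b)} — 19 facts.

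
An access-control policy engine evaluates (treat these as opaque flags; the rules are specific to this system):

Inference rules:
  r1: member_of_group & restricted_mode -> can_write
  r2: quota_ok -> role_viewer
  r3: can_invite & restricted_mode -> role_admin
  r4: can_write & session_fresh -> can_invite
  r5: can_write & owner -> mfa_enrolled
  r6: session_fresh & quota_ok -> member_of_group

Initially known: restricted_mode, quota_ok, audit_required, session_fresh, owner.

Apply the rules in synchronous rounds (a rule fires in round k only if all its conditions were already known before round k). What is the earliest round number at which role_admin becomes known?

4

Round 1 fires r2, r6, giving role_viewer, member_of_group.
Round 2 fires r1, giving can_write.
Round 3 fires r4, r5, giving can_invite, mfa_enrolled.
Round 4 fires r3, giving role_admin.
role_admin first appears in round 4.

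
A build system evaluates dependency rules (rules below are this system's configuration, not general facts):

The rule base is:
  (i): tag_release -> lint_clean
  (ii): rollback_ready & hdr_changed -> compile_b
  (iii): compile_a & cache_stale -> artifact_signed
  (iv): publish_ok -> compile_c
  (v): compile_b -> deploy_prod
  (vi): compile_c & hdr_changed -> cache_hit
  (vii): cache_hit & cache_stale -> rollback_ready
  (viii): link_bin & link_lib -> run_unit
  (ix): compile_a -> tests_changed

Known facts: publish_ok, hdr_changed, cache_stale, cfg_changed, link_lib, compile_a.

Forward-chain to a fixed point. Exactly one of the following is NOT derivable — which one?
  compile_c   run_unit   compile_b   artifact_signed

Round 1 fires (iii), (iv), (ix), giving artifact_signed, compile_c, tests_changed.
Round 2 fires (vi), giving cache_hit.
Round 3 fires (vii), giving rollback_ready.
Round 4 fires (ii), giving compile_b.
Round 5 fires (v), giving deploy_prod.
Derived: compile_b (round 4), compile_c (round 1), artifact_signed (round 1). run_unit never appears in any round.

run_unit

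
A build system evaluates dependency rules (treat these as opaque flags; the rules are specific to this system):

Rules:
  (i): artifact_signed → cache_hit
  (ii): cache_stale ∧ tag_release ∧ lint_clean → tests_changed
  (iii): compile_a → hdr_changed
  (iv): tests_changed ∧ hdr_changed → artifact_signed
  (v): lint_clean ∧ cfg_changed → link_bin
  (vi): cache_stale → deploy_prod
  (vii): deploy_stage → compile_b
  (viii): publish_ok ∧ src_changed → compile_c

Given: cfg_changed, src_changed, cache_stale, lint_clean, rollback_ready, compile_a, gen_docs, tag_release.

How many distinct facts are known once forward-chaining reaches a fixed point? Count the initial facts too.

Round 1 fires (ii), (iii), (v), (vi), giving tests_changed, hdr_changed, link_bin, deploy_prod.
Round 2 fires (iv), giving artifact_signed.
Round 3 fires (i), giving cache_hit.
Closure: {artifact_signed, cache_hit, cache_stale, cfg_changed, compile_a, deploy_prod, gen_docs, hdr_changed, link_bin, lint_clean, rollback_ready, src_changed, tag_release, tests_changed} — 14 facts.

14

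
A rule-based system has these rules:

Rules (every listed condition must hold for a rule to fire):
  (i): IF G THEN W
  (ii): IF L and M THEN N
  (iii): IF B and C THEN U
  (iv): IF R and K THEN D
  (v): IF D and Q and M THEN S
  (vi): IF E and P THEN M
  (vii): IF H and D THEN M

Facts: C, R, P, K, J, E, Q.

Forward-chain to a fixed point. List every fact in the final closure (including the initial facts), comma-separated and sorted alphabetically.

[1] (iv) [IF R and K THEN D]; (vi) [IF E and P THEN M]. ⇒ new: D, M.
[2] (v) [IF D and Q and M THEN S]. ⇒ new: S.

C, D, E, J, K, M, P, Q, R, S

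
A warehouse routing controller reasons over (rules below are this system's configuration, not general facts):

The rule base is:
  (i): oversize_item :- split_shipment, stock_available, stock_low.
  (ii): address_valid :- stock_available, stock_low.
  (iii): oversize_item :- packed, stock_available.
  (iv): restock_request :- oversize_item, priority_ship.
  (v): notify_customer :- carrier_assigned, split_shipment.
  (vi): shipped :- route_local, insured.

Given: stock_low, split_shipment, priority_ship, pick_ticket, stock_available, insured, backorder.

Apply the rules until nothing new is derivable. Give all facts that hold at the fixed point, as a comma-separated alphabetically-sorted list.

address_valid, backorder, insured, oversize_item, pick_ticket, priority_ship, restock_request, split_shipment, stock_available, stock_low

Round 1: (i) [oversize_item :- split_shipment, stock_available, stock_low.]; (ii) [address_valid :- stock_available, stock_low.]. Adds oversize_item, address_valid.
Round 2: (iv) [restock_request :- oversize_item, priority_ship.]. Adds restock_request.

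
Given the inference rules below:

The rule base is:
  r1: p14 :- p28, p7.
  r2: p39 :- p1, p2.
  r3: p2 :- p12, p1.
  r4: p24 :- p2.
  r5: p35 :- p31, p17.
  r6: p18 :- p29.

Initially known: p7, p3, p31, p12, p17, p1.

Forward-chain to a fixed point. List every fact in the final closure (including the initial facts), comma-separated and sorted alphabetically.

p1, p12, p17, p2, p24, p3, p31, p35, p39, p7

[1] r3 [p2 :- p12, p1.]; r5 [p35 :- p31, p17.]. ⇒ new: p2, p35.
[2] r2 [p39 :- p1, p2.]; r4 [p24 :- p2.]. ⇒ new: p39, p24.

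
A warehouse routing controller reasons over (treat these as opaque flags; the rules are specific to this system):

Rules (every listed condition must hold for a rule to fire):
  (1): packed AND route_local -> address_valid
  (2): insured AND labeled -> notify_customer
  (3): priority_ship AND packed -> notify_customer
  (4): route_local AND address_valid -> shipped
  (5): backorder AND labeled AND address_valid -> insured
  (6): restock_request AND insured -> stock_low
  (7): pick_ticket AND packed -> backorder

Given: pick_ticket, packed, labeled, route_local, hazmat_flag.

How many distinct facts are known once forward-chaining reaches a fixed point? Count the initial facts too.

10

Round 1 fires (1), (7), giving address_valid, backorder.
Round 2 fires (4), (5), giving shipped, insured.
Round 3 fires (2), giving notify_customer.
Closure: {address_valid, backorder, hazmat_flag, insured, labeled, notify_customer, packed, pick_ticket, route_local, shipped} — 10 facts.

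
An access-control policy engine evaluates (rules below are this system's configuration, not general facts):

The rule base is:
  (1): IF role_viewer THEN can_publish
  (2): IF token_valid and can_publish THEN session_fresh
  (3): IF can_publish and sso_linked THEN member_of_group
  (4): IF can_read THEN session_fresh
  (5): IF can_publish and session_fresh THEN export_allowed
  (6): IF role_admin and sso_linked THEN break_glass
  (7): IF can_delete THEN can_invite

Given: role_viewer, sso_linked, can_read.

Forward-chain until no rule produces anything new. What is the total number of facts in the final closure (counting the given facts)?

Round 1 — (1), (4), derive can_publish, session_fresh.
Round 2 — (3), (5), derive member_of_group, export_allowed.
Closure: {can_publish, can_read, export_allowed, member_of_group, role_viewer, session_fresh, sso_linked} — 7 facts.

7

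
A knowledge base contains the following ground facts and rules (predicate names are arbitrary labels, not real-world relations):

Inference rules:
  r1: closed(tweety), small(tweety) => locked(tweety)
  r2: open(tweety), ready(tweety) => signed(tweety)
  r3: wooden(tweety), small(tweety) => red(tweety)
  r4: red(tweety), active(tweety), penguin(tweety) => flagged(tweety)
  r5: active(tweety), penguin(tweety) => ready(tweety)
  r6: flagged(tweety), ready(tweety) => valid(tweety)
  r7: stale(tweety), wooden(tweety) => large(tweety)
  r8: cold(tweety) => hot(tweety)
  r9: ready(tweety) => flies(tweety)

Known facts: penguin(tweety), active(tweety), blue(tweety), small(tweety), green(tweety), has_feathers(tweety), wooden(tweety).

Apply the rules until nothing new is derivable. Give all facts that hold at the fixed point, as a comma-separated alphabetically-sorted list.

active(tweety), blue(tweety), flagged(tweety), flies(tweety), green(tweety), has_feathers(tweety), penguin(tweety), ready(tweety), red(tweety), small(tweety), valid(tweety), wooden(tweety)

[1] r3 [wooden(tweety), small(tweety) => red(tweety)]; r5 [active(tweety), penguin(tweety) => ready(tweety)]. ⇒ new: red(tweety), ready(tweety).
[2] r4 [red(tweety), active(tweety), penguin(tweety) => flagged(tweety)]; r9 [ready(tweety) => flies(tweety)]. ⇒ new: flagged(tweety), flies(tweety).
[3] r6 [flagged(tweety), ready(tweety) => valid(tweety)]. ⇒ new: valid(tweety).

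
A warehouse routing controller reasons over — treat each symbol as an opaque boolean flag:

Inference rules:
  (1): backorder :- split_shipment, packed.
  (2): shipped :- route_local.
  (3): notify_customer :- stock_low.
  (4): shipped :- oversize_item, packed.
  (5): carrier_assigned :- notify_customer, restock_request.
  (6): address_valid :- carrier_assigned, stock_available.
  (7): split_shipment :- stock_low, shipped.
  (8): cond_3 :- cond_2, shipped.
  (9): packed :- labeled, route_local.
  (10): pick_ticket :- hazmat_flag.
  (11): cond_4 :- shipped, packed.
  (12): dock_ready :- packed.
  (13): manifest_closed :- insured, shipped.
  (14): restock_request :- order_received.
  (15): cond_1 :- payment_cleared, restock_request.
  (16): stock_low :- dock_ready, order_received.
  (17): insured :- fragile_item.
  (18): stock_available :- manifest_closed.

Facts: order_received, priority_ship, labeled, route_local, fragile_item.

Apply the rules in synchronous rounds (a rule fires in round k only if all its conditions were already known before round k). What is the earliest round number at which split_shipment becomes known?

Round 1 fires (2), (9), (14), (17), giving shipped, packed, restock_request, insured.
Round 2 fires (11), (12), (13), giving cond_4, dock_ready, manifest_closed.
Round 3 fires (16), (18), giving stock_low, stock_available.
Round 4 fires (3), (7), giving notify_customer, split_shipment.
split_shipment first appears in round 4.

4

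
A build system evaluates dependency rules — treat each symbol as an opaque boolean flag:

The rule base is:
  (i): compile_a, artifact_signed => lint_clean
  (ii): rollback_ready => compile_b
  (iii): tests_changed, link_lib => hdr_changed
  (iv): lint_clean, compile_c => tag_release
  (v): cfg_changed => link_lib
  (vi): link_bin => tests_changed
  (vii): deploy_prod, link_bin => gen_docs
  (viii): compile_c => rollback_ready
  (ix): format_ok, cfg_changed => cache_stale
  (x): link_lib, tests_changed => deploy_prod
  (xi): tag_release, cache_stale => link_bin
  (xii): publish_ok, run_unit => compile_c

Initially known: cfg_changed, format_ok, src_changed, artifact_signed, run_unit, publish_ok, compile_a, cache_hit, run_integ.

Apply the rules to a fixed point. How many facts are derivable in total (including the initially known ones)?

21

Round 1 — (i), (v), (ix), (xii), derive lint_clean, link_lib, cache_stale, compile_c.
Round 2 — (iv), (viii), derive tag_release, rollback_ready.
Round 3 — (ii), (xi), derive compile_b, link_bin.
Round 4 — (vi), derive tests_changed.
Round 5 — (iii), (x), derive hdr_changed, deploy_prod.
Round 6 — (vii), derive gen_docs.
Closure: {artifact_signed, cache_hit, cache_stale, cfg_changed, compile_a, compile_b, compile_c, deploy_prod, format_ok, gen_docs, hdr_changed, link_bin, link_lib, lint_clean, publish_ok, rollback_ready, run_integ, run_unit, src_changed, tag_release, tests_changed} — 21 facts.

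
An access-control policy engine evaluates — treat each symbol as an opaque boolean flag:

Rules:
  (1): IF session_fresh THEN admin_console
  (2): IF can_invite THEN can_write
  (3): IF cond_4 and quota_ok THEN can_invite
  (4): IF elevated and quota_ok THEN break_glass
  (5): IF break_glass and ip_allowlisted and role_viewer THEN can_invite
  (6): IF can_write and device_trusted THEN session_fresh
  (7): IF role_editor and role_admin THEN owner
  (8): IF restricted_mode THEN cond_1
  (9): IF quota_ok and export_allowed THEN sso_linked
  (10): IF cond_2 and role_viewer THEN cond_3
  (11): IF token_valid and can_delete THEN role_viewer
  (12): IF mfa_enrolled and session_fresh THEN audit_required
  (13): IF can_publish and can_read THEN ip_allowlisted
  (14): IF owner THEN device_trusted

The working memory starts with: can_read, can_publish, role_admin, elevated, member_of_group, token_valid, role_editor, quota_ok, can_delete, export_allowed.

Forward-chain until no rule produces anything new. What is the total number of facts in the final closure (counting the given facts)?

20

Round 1 fires (4), (7), (9), (11), (13), giving break_glass, owner, sso_linked, role_viewer, ip_allowlisted.
Round 2 fires (5), (14), giving can_invite, device_trusted.
Round 3 fires (2), giving can_write.
Round 4 fires (6), giving session_fresh.
Round 5 fires (1), giving admin_console.
Closure: {admin_console, break_glass, can_delete, can_invite, can_publish, can_read, can_write, device_trusted, elevated, export_allowed, ip_allowlisted, member_of_group, owner, quota_ok, role_admin, role_editor, role_viewer, session_fresh, sso_linked, token_valid} — 20 facts.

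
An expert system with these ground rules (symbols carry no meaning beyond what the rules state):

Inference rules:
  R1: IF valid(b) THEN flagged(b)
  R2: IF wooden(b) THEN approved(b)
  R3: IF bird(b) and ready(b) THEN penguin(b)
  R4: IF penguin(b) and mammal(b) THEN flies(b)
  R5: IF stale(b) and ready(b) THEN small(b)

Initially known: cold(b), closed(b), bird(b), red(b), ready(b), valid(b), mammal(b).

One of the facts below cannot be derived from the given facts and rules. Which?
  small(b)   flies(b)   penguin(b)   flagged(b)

small(b)

Round 1 fires R1, R3, giving flagged(b), penguin(b).
Round 2 fires R4, giving flies(b).
Derived: flagged(b) (round 1), flies(b) (round 2), penguin(b) (round 1). small(b) never appears in any round.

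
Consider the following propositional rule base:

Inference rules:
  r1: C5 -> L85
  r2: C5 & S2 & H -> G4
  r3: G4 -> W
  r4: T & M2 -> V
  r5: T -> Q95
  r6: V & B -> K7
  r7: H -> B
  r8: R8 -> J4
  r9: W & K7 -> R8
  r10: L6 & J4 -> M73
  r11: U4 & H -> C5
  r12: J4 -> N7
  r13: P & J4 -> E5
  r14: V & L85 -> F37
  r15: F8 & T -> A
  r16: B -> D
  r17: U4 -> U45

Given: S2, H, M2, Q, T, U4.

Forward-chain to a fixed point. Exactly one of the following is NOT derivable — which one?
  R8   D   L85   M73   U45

M73

Round 1: r4 [T & M2 -> V]; r5 [T -> Q95]; r7 [H -> B]; r11 [U4 & H -> C5]; r17 [U4 -> U45]. Adds V, Q95, B, C5, U45.
Round 2: r1 [C5 -> L85]; r2 [C5 & S2 & H -> G4]; r6 [V & B -> K7]; r16 [B -> D]. Adds L85, G4, K7, D.
Round 3: r3 [G4 -> W]; r14 [V & L85 -> F37]. Adds W, F37.
Round 4: r9 [W & K7 -> R8]. Adds R8.
Round 5: r8 [R8 -> J4]. Adds J4.
Round 6: r12 [J4 -> N7]. Adds N7.
Derived: L85 (round 2), R8 (round 4), D (round 2), U45 (round 1). M73 never appears in any round.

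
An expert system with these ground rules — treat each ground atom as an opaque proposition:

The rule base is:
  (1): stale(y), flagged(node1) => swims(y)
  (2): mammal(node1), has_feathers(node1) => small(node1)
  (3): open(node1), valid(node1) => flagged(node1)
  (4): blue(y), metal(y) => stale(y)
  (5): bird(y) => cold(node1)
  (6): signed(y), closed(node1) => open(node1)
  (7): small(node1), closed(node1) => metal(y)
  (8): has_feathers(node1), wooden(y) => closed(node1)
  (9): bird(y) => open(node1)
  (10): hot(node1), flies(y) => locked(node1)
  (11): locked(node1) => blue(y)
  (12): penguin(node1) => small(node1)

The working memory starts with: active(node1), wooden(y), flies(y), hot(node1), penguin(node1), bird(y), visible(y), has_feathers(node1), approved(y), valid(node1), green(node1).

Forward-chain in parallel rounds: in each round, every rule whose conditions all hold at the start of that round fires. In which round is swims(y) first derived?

Round 1: (5) [bird(y) => cold(node1)]; (8) [has_feathers(node1), wooden(y) => closed(node1)]; (9) [bird(y) => open(node1)]; (10) [hot(node1), flies(y) => locked(node1)]; (12) [penguin(node1) => small(node1)]. New: cold(node1), closed(node1), open(node1), locked(node1), small(node1).
Round 2: (3) [open(node1), valid(node1) => flagged(node1)]; (7) [small(node1), closed(node1) => metal(y)]; (11) [locked(node1) => blue(y)]. New: flagged(node1), metal(y), blue(y).
Round 3: (4) [blue(y), metal(y) => stale(y)]. New: stale(y).
Round 4: (1) [stale(y), flagged(node1) => swims(y)]. New: swims(y).
swims(y) first appears in round 4.

4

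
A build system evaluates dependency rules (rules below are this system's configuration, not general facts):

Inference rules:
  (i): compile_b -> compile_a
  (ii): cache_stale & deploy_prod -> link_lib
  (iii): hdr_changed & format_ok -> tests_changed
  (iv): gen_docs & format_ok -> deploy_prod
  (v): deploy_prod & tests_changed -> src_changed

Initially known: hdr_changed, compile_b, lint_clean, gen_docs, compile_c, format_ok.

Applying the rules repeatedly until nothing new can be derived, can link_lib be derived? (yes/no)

no

[1] (i) [compile_b -> compile_a]; (iii) [hdr_changed & format_ok -> tests_changed]; (iv) [gen_docs & format_ok -> deploy_prod]. ⇒ new: compile_a, tests_changed, deploy_prod.
[2] (v) [deploy_prod & tests_changed -> src_changed]. ⇒ new: src_changed.
Fixed point reached. link_lib is concluded only by (ii); (ii) needs cache_stale (never derived).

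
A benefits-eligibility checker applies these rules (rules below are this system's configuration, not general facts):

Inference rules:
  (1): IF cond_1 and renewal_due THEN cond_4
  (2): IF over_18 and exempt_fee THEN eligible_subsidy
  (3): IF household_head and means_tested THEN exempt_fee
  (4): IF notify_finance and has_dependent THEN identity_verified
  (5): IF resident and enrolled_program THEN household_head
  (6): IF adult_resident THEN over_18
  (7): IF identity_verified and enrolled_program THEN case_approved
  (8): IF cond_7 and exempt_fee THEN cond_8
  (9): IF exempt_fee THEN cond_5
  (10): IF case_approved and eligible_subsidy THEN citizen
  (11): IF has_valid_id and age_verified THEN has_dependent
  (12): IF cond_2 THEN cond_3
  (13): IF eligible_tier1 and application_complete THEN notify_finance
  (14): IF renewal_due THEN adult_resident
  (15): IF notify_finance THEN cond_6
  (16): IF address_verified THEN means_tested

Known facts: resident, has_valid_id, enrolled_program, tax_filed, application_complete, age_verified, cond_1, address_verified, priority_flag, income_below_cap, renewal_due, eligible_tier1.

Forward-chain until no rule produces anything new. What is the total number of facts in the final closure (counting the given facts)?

26

Round 1 fires (1), (5), (11), (13), (14), (16), giving cond_4, household_head, has_dependent, notify_finance, adult_resident, means_tested.
Round 2 fires (3), (4), (6), (15), giving exempt_fee, identity_verified, over_18, cond_6.
Round 3 fires (2), (7), (9), giving eligible_subsidy, case_approved, cond_5.
Round 4 fires (10), giving citizen.
Closure: {address_verified, adult_resident, age_verified, application_complete, case_approved, citizen, cond_1, cond_4, cond_5, cond_6, eligible_subsidy, eligible_tier1, enrolled_program, exempt_fee, has_dependent, has_valid_id, household_head, identity_verified, income_below_cap, means_tested, notify_finance, over_18, priority_flag, renewal_due, resident, tax_filed} — 26 facts.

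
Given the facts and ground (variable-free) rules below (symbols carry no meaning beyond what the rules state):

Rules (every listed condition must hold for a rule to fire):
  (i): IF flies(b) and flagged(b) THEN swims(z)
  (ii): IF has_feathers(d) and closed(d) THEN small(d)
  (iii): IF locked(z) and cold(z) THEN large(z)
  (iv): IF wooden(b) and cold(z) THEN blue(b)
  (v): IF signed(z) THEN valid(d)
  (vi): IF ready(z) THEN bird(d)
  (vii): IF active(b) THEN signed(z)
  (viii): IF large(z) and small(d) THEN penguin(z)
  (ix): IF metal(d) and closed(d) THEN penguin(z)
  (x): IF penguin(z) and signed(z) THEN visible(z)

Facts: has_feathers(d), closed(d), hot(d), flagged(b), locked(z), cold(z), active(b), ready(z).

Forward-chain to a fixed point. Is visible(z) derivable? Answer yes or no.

yes

Round 1: (ii) [IF has_feathers(d) and closed(d) THEN small(d)]; (iii) [IF locked(z) and cold(z) THEN large(z)]; (vi) [IF ready(z) THEN bird(d)]; (vii) [IF active(b) THEN signed(z)]. New: small(d), large(z), bird(d), signed(z).
Round 2: (v) [IF signed(z) THEN valid(d)]; (viii) [IF large(z) and small(d) THEN penguin(z)]. New: valid(d), penguin(z).
Round 3: (x) [IF penguin(z) and signed(z) THEN visible(z)]. New: visible(z).
visible(z) appears in round 3, so it is derivable.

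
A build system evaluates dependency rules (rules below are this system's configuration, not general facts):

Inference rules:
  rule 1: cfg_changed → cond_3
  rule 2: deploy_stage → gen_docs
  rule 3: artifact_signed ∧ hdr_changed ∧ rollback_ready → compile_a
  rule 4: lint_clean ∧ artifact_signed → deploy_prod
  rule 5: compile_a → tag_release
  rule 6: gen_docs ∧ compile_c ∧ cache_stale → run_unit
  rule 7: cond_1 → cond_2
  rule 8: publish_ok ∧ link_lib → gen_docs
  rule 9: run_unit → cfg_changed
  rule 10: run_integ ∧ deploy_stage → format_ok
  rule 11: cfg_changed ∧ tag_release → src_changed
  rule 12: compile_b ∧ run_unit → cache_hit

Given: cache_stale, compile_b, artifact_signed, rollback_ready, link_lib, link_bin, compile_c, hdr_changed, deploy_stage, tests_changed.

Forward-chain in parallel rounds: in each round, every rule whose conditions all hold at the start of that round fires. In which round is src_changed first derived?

Round 1 — rule 2, rule 3, derive gen_docs, compile_a.
Round 2 — rule 5, rule 6, derive tag_release, run_unit.
Round 3 — rule 9, rule 12, derive cfg_changed, cache_hit.
Round 4 — rule 1, rule 11, derive cond_3, src_changed.
src_changed first appears in round 4.

4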